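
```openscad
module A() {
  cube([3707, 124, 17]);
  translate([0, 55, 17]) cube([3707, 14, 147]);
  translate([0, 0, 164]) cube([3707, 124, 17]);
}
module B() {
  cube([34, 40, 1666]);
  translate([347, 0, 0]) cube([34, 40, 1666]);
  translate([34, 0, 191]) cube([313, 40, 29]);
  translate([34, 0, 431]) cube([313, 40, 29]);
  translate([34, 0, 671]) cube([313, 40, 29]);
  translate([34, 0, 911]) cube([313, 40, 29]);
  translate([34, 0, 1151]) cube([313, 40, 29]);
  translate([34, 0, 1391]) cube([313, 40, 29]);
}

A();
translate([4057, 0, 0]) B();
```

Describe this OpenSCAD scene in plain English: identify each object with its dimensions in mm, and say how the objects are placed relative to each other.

A is an I-beam lying along x, 3707 mm long. Overall section height 181 mm. Two flanges 124 mm wide (y) and 17 mm thick, one on the floor and one at the top; a web 14 mm thick runs between them, centred on the flange width.

B is a straight ladder. Two 34×40 mm vertical rails, 1666 mm tall, stand 381 mm apart (outside-to-outside) with their front faces coplanar on the −y side. 6 rungs, each 40 mm deep and 29 mm tall, span between the inner faces of the rails, front faces flush with the rails. The lowest rung's underside is at z = 191 mm and rungs are spaced 240 mm apart (underside to underside).

The ladder is on the floor beside the I-beam on its +x side.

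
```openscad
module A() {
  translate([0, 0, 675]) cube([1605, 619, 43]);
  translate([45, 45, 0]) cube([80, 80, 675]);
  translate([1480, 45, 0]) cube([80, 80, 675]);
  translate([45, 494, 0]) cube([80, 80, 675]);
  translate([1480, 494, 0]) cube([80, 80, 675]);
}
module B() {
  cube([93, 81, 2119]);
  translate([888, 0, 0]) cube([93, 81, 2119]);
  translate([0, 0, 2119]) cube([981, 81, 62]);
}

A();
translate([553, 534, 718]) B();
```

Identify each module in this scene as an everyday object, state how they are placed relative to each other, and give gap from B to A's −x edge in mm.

The door frame's min-x is at 553; the table's min-x is 0; gap = 553 mm.

A is a table. B is a door frame. The door frame is on top of the table. The gap from the door frame to the table's −x edge is 553 mm.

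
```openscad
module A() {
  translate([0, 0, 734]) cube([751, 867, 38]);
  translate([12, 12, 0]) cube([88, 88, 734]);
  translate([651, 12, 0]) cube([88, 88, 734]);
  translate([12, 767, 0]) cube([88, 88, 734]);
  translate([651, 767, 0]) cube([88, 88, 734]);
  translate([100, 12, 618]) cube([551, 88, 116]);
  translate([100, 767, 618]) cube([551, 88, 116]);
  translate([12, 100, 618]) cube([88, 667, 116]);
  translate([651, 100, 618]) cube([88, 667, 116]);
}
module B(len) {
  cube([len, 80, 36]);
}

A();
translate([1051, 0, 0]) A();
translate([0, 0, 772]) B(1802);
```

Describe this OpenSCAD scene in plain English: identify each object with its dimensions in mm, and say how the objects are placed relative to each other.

A is a table: top 751 mm (x) × 867 mm (y), 38 mm thick, upper face at z = 772 mm, on four 88×88 mm square legs, each inset 12 mm from the nearest pair of top edges, running from z = 0 to the bottom of the top. Four apron rails, 88 mm thick and 116 mm tall, run between adjacent legs with their top edges flush with the underside of the top and their outer faces flush with the legs' outer faces.

B is a rectangular beam 1802 mm long (x), 80 mm deep (y), 36 mm thick (z).

The beam spans the tops of two tables placed 300 mm apart, resting at z = 772 mm.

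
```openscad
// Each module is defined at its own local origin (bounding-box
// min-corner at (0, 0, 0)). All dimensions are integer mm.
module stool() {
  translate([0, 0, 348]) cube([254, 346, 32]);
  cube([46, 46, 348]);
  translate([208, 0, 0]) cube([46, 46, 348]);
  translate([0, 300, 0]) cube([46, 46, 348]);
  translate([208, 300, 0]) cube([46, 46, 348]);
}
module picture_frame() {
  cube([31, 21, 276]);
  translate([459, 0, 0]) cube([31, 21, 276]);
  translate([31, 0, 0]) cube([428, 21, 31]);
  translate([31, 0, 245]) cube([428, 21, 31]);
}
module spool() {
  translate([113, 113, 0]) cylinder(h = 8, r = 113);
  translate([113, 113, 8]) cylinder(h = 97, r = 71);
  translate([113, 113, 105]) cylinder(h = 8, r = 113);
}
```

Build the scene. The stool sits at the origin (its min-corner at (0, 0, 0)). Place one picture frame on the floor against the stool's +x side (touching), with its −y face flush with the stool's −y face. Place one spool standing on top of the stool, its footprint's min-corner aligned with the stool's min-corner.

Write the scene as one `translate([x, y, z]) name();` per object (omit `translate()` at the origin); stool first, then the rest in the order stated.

stool();
translate([254, 0, 0]) picture_frame();
translate([0, 0, 380]) spool();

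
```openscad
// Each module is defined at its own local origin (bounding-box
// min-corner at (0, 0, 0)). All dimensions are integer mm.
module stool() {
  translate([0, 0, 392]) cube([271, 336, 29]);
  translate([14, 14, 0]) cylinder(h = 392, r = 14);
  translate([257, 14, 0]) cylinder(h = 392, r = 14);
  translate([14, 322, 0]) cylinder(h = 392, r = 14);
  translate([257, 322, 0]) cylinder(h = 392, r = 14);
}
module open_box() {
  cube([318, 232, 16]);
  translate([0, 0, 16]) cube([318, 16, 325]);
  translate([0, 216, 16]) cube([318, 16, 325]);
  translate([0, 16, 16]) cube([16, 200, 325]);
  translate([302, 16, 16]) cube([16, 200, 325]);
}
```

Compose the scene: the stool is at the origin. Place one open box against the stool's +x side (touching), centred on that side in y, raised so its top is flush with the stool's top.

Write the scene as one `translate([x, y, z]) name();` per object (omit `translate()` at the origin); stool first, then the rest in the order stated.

stool();
translate([271, 52, 80]) open_box();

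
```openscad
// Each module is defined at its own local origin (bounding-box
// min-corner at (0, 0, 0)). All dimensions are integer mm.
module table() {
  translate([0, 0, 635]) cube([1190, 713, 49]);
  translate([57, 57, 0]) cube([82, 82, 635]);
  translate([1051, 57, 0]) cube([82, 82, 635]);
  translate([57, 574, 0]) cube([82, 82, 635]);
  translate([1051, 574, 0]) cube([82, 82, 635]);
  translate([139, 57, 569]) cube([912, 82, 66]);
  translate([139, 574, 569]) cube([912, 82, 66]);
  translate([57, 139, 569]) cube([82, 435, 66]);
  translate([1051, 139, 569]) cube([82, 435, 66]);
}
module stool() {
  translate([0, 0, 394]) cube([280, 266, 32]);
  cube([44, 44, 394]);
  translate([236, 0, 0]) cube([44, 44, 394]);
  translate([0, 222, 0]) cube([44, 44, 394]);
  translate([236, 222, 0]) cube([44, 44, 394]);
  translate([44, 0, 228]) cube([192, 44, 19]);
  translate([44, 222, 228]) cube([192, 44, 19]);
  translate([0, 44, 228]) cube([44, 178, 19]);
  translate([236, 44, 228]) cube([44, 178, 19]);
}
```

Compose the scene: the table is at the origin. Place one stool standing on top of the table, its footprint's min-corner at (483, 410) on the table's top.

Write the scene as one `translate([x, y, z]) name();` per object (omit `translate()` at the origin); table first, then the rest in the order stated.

table();
translate([483, 410, 684]) stool();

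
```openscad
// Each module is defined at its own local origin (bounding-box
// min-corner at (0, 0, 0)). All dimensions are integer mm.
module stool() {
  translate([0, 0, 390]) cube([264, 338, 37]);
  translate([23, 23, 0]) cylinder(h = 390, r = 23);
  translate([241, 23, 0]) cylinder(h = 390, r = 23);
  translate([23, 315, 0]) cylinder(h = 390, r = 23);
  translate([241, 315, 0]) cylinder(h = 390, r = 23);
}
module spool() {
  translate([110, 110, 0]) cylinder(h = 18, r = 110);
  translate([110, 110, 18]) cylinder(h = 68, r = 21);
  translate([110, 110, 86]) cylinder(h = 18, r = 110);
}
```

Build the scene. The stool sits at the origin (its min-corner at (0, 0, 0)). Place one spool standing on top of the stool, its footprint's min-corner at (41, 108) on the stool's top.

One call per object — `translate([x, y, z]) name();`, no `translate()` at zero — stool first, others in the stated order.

stool();
translate([41, 108, 427]) spool();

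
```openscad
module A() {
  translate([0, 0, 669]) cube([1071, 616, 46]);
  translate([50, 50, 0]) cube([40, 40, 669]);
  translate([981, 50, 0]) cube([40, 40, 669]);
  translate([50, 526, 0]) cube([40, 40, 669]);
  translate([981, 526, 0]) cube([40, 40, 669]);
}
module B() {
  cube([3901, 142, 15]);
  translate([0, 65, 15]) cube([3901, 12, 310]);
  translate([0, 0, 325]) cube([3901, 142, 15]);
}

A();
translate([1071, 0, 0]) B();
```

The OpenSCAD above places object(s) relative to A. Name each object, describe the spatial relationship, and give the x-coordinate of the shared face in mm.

The table's +x face and the I-beam's −x face are both at x = 1071 mm.

A is a table. B is an I-beam. The I-beam is against the table's +x side, with their −y faces flush. The x-coordinate of the shared face is 1071 mm.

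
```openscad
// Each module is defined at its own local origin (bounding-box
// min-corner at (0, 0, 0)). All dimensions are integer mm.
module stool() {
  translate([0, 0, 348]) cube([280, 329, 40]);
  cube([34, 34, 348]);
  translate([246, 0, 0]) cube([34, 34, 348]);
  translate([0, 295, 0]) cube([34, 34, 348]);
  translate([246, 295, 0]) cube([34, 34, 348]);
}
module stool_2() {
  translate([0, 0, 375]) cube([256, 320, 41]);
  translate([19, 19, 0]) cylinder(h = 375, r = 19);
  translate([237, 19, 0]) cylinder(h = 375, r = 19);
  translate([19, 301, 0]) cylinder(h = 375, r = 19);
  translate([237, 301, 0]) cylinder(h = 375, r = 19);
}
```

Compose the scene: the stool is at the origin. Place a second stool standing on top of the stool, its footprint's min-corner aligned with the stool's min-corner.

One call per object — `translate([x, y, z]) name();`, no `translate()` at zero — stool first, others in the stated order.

stool();
translate([0, 0, 388]) stool_2();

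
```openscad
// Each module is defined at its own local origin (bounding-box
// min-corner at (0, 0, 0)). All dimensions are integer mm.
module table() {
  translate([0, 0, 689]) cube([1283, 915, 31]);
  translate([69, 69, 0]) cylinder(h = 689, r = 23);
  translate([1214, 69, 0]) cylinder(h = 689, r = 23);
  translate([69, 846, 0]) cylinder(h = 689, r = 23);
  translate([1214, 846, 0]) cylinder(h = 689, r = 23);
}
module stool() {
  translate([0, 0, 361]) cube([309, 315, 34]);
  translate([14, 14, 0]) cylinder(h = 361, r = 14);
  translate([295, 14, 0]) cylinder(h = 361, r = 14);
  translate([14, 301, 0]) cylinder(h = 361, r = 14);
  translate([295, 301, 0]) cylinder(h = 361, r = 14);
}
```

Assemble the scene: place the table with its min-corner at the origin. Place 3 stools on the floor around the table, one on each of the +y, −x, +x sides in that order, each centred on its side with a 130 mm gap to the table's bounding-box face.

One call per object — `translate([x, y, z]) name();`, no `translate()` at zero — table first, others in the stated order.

table();
translate([487, 1045, 0]) stool();
translate([-439, 300, 0]) stool();
translate([1413, 300, 0]) stool();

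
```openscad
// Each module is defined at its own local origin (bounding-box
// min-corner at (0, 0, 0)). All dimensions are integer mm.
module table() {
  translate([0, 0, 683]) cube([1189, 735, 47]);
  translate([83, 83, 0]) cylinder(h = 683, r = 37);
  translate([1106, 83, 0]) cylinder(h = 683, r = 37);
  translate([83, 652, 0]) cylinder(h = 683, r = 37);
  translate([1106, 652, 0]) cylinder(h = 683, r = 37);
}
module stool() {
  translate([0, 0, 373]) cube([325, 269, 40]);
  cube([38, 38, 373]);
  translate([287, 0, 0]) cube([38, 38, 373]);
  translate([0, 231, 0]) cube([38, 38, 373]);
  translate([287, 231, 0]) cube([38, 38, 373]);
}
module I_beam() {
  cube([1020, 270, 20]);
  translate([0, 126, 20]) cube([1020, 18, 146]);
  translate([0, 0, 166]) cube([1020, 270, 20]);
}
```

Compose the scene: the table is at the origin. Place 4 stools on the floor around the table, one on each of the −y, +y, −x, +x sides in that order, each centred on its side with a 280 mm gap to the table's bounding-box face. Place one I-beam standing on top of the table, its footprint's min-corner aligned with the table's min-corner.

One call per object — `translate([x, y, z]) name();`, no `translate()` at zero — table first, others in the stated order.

table();
translate([432, -549, 0]) stool();
translate([432, 1015, 0]) stool();
translate([-605, 233, 0]) stool();
translate([1469, 233, 0]) stool();
translate([0, 0, 730]) I_beam();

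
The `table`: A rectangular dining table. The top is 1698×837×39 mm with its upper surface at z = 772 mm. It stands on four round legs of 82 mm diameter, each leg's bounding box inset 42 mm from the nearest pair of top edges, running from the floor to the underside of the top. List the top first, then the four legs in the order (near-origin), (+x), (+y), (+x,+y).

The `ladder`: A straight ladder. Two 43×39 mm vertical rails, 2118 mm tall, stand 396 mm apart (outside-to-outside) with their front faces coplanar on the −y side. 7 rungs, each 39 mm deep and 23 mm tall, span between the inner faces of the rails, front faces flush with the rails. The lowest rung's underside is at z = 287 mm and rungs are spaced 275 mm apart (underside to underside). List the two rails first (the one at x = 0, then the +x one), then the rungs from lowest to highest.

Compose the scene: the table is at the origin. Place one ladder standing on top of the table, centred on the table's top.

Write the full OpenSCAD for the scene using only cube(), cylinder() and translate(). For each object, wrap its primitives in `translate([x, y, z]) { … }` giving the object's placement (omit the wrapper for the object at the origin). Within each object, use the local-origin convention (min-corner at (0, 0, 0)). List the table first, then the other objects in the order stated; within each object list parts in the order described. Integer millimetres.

translate([0, 0, 733]) cube([1698, 837, 39]);
translate([83, 83, 0]) cylinder(h = 733, r = 41);
translate([1615, 83, 0]) cylinder(h = 733, r = 41);
translate([83, 754, 0]) cylinder(h = 733, r = 41);
translate([1615, 754, 0]) cylinder(h = 733, r = 41);
translate([651, 399, 772]) {
  cube([43, 39, 2118]);
  translate([353, 0, 0]) cube([43, 39, 2118]);
  translate([43, 0, 287]) cube([310, 39, 23]);
  translate([43, 0, 562]) cube([310, 39, 23]);
  translate([43, 0, 837]) cube([310, 39, 23]);
  translate([43, 0, 1112]) cube([310, 39, 23]);
  translate([43, 0, 1387]) cube([310, 39, 23]);
  translate([43, 0, 1662]) cube([310, 39, 23]);
  translate([43, 0, 1937]) cube([310, 39, 23]);
}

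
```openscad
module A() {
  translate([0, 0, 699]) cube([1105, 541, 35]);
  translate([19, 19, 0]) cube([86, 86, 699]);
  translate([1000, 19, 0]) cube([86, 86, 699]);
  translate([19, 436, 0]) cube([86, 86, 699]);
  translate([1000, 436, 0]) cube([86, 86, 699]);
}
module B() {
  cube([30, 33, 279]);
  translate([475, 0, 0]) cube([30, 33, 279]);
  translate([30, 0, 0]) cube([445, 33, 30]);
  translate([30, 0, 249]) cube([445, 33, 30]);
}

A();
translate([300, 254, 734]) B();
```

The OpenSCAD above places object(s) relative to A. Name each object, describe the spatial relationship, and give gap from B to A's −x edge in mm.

The picture frame's min-x is at 300; the table's min-x is 0; gap = 300 mm.

A is a table. B is a picture frame. The picture frame is on top of the table, centred. The gap from the picture frame to the table's −x edge is 300 mm.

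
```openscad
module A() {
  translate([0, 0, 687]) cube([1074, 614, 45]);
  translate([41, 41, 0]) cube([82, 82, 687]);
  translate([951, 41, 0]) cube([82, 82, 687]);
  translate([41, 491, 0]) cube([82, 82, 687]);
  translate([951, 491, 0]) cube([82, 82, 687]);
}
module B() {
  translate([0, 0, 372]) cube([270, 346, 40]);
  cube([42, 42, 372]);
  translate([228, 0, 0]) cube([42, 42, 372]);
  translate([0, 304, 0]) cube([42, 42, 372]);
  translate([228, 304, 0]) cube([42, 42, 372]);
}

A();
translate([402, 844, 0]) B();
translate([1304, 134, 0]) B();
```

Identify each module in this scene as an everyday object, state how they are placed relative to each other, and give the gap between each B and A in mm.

Each stool's nearest face is 230 mm from the table's bounding box.

A is a table. B is a stool. Two stools sit around the table at the +y, +x sides. The gap between each stool and the table is 230 mm.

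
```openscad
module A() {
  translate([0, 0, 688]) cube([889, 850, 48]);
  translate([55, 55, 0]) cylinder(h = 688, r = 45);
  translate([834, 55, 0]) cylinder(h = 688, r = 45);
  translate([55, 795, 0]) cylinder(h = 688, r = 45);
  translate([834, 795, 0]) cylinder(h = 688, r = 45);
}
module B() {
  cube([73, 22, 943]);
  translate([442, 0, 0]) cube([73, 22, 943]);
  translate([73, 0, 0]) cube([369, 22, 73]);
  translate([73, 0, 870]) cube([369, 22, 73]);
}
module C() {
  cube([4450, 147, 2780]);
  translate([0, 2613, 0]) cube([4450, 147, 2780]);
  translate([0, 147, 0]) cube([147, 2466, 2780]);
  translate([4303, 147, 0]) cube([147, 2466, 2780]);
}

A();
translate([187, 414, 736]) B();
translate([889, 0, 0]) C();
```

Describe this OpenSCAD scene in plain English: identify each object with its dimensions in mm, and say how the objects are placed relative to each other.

A is a table: top 889 mm (x) × 850 mm (y), 48 mm thick, upper face at z = 736 mm, on four round legs of 90 mm diameter, each leg's bounding box inset 10 mm from the nearest pair of top edges, running from z = 0 to the bottom of the top.

B is a picture frame with a 369×797 mm rectangular opening (x by z) and a uniform 73 mm border on every side. Frame depth is 22 mm along y. It is built from two vertical stiles running the full outside height and two horizontal rails spanning the gap between the stiles.

C is the wall frame of a small rectangular building: four walls, each 2780 mm tall and 147 mm thick, enclosing a footprint 4450 mm (x) by 2760 mm (y) outside-to-outside, with no floor or roof. The front and back walls (the −y and +y sides) span the full width; the two side walls fit between them.

The picture frame is on top of the table, centred. The house frame is against the table's +x side, with their −y faces flush.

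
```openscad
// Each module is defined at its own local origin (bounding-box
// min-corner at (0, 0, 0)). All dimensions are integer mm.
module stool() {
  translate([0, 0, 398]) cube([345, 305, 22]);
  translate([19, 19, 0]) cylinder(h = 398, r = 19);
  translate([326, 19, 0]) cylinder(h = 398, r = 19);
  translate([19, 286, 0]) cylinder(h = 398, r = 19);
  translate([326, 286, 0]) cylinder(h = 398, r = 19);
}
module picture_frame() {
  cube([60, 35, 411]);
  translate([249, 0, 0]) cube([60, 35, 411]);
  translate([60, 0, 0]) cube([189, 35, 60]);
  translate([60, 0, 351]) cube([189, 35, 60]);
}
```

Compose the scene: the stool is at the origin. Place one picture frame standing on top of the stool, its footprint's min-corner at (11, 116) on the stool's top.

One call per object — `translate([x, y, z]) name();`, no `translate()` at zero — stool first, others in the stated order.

stool();
translate([11, 116, 420]) picture_frame();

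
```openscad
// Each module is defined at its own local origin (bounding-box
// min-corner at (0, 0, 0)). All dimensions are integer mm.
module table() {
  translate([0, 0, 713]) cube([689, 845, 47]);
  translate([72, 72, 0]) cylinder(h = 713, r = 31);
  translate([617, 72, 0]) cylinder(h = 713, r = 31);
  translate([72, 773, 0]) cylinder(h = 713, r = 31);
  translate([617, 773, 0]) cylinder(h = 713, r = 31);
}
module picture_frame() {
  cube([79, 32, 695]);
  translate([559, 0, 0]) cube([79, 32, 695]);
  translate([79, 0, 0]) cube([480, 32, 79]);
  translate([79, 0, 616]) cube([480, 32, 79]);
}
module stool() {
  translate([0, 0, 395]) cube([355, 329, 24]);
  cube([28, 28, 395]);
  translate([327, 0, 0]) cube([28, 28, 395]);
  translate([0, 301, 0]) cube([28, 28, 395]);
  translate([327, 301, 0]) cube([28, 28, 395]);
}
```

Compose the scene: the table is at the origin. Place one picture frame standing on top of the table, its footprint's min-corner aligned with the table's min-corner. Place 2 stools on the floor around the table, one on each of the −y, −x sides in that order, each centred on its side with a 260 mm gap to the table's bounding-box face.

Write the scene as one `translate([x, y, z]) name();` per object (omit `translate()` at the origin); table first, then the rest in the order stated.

table();
translate([0, 0, 760]) picture_frame();
translate([167, -589, 0]) stool();
translate([-615, 258, 0]) stool();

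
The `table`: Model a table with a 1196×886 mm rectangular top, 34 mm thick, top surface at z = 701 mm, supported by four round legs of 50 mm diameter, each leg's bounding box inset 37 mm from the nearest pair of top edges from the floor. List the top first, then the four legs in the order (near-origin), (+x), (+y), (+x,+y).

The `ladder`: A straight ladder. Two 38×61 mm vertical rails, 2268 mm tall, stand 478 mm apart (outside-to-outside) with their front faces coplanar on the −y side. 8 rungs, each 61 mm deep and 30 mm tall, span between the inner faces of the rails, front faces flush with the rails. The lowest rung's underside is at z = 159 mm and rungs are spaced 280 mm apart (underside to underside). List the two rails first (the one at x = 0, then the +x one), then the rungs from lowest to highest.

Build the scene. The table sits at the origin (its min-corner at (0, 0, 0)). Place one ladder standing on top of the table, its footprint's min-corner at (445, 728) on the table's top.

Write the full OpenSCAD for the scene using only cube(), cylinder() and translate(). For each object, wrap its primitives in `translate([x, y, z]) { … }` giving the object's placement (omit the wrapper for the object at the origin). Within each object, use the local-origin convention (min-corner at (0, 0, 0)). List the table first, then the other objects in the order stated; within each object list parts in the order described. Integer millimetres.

translate([0, 0, 667]) cube([1196, 886, 34]);
translate([62, 62, 0]) cylinder(h = 667, r = 25);
translate([1134, 62, 0]) cylinder(h = 667, r = 25);
translate([62, 824, 0]) cylinder(h = 667, r = 25);
translate([1134, 824, 0]) cylinder(h = 667, r = 25);
translate([445, 728, 701]) {
  cube([38, 61, 2268]);
  translate([440, 0, 0]) cube([38, 61, 2268]);
  translate([38, 0, 159]) cube([402, 61, 30]);
  translate([38, 0, 439]) cube([402, 61, 30]);
  translate([38, 0, 719]) cube([402, 61, 30]);
  translate([38, 0, 999]) cube([402, 61, 30]);
  translate([38, 0, 1279]) cube([402, 61, 30]);
  translate([38, 0, 1559]) cube([402, 61, 30]);
  translate([38, 0, 1839]) cube([402, 61, 30]);
  translate([38, 0, 2119]) cube([402, 61, 30]);
}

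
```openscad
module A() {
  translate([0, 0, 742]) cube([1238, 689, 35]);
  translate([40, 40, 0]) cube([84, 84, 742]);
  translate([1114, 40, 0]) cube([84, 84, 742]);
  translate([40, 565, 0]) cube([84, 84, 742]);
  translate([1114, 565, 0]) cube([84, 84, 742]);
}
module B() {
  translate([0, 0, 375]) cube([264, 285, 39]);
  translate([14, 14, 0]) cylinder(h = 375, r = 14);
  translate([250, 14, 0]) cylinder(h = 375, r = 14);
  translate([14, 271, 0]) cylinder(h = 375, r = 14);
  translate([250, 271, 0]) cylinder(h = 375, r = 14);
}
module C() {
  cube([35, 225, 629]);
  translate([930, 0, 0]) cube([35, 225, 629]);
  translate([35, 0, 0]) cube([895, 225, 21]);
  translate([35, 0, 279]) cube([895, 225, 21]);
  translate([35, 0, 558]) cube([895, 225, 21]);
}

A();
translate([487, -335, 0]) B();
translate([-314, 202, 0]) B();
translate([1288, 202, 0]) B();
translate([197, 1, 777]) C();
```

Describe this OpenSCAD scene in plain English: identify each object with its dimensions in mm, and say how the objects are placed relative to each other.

A is a table: top 1238 mm (x) × 689 mm (y), 35 mm thick, upper face at z = 777 mm, on four 84×84 mm square legs, each inset 40 mm from the nearest pair of top edges, running from z = 0 to the bottom of the top.

B is a simple wooden stool: a rectangular seat 264 mm (x) by 285 mm (y), 39 mm thick, top face at z = 414 mm, on four round legs, each 28 mm in diameter. The legs rest on z = 0, each leg's axis is inset half a diameter from the nearest pair of seat edges (so the leg's bounding box is flush with the corner).

C is a bookshelf 965 mm wide overall, 225 mm deep and 629 mm tall. The two sides are 35 mm thick vertical panels. 3 horizontal shelves of 21 mm thickness span between the inner faces of the sides; the lowest shelf sits on the floor and shelves are stacked with a clear vertical gap of 258 mm between each pair.

Three stools sit around the table at the −y, −x, +x sides. The bookshelf is on top of the table.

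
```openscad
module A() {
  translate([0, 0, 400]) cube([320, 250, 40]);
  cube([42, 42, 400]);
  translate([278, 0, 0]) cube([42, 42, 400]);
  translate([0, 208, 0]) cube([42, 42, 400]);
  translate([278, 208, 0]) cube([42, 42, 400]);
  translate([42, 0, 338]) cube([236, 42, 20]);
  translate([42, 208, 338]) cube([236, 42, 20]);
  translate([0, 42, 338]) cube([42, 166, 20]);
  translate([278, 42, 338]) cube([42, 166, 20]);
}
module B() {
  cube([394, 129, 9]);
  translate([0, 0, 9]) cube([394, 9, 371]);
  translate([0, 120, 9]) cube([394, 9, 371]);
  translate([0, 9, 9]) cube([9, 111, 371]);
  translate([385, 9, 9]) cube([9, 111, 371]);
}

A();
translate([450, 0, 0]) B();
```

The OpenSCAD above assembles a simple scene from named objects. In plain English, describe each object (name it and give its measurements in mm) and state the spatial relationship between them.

A is a simple wooden stool: a rectangular seat 320 mm (x) by 250 mm (y), 40 mm thick, top face at z = 440 mm, on four square legs, each 42×42 mm in cross-section. The legs rest on z = 0, each flush with a corner of the seat. Four stretchers, 42 mm wide and 20 mm tall, connect adjacent legs with their undersides at z = 338 mm, each running between the inner faces of the legs it joins and aligned with the legs' outer faces on the other axis.

B is an open storage box with external size 394×129×380 mm and wall thickness 9 mm (the base is also 9 mm thick). The base covers the whole footprint; the four walls stand on the base, with the y-facing walls full-width and the x-facing walls fitting between their inner faces.

The open box is on the floor beside the stool on its +x side.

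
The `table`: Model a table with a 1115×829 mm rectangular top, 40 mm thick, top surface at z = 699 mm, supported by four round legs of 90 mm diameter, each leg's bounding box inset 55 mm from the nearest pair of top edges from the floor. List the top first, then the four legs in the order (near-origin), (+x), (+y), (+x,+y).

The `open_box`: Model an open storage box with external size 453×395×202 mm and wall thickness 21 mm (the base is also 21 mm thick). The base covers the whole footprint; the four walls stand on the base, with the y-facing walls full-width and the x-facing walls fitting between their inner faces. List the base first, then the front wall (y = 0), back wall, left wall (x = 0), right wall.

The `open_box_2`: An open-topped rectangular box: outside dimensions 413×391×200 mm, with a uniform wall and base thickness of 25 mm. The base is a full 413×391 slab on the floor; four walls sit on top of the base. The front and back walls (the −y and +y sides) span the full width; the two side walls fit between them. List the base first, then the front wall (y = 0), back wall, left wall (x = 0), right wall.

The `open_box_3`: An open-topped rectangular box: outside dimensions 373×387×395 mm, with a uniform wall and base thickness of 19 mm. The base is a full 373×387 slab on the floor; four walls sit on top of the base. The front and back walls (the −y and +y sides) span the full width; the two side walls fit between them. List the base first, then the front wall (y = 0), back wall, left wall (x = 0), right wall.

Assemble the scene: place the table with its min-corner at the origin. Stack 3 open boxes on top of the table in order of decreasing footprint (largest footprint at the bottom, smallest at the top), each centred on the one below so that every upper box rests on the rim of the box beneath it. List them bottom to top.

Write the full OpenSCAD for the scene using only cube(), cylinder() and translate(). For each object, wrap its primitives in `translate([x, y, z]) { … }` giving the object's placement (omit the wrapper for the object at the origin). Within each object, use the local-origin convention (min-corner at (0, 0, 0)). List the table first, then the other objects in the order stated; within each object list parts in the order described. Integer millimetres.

translate([0, 0, 659]) cube([1115, 829, 40]);
translate([100, 100, 0]) cylinder(h = 659, r = 45);
translate([1015, 100, 0]) cylinder(h = 659, r = 45);
translate([100, 729, 0]) cylinder(h = 659, r = 45);
translate([1015, 729, 0]) cylinder(h = 659, r = 45);
translate([331, 217, 699]) {
  cube([453, 395, 21]);
  translate([0, 0, 21]) cube([453, 21, 181]);
  translate([0, 374, 21]) cube([453, 21, 181]);
  translate([0, 21, 21]) cube([21, 353, 181]);
  translate([432, 21, 21]) cube([21, 353, 181]);
}
translate([351, 219, 901]) {
  cube([413, 391, 25]);
  translate([0, 0, 25]) cube([413, 25, 175]);
  translate([0, 366, 25]) cube([413, 25, 175]);
  translate([0, 25, 25]) cube([25, 341, 175]);
  translate([388, 25, 25]) cube([25, 341, 175]);
}
translate([371, 221, 1101]) {
  cube([373, 387, 19]);
  translate([0, 0, 19]) cube([373, 19, 376]);
  translate([0, 368, 19]) cube([373, 19, 376]);
  translate([0, 19, 19]) cube([19, 349, 376]);
  translate([354, 19, 19]) cube([19, 349, 376]);
}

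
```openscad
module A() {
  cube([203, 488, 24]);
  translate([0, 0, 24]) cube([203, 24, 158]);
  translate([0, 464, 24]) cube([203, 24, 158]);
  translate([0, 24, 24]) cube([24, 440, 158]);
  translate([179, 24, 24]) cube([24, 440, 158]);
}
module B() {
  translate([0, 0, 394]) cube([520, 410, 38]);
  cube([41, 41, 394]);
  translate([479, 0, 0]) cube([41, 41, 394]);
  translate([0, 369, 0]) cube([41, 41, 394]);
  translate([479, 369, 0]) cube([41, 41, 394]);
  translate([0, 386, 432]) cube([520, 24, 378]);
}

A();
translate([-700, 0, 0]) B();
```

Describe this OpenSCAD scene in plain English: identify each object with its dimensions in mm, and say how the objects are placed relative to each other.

A is an open storage box with external size 203×488×182 mm and wall thickness 24 mm (the base is also 24 mm thick). The base covers the whole footprint; the four walls stand on the base, with the y-facing walls full-width and the x-facing walls fitting between their inner faces.

B is a chair: 520×410 mm seat, 38 mm thick, top at z = 432 mm, on four 41 mm square corner legs flush with the seat edges. A 24 mm thick backrest slab spans the full seat width, extending 378 mm above the seat top, its back face flush with the seat's +y edge.

The chair is on the floor beside the open box on its −x side.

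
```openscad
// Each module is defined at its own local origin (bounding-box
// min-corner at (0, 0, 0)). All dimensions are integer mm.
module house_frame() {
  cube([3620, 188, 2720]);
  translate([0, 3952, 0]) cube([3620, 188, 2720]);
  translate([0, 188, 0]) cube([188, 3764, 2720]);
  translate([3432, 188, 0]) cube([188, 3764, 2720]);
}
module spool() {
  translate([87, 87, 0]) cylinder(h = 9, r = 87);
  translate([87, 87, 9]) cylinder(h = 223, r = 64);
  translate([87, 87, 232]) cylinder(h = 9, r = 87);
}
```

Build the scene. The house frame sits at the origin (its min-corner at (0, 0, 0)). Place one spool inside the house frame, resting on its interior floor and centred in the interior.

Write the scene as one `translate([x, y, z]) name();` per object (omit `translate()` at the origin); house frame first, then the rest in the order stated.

house_frame();
translate([1723, 1983, 0]) spool();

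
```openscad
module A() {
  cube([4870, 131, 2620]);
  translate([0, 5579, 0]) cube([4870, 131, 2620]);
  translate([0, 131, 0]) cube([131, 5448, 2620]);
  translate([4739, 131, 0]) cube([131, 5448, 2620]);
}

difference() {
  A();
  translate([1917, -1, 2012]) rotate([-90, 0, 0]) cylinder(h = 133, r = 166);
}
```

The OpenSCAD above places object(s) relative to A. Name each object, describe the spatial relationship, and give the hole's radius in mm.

A is a house frame. The house frame has a circular hole through its front wall. The hole's radius is 166 mm.

The subtracted cylinder has r = 166 mm.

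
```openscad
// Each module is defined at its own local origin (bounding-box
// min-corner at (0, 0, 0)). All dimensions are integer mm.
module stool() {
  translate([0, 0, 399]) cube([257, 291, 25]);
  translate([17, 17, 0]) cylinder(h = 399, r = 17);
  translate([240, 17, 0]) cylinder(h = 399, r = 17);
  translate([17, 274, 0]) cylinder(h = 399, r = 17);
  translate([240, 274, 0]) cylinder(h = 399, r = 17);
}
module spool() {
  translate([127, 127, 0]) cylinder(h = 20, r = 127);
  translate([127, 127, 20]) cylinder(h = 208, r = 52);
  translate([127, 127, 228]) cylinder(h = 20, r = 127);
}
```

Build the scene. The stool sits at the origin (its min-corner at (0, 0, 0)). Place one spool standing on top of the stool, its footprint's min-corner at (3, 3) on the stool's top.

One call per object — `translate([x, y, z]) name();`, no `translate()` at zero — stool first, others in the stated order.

stool();
translate([3, 3, 424]) spool();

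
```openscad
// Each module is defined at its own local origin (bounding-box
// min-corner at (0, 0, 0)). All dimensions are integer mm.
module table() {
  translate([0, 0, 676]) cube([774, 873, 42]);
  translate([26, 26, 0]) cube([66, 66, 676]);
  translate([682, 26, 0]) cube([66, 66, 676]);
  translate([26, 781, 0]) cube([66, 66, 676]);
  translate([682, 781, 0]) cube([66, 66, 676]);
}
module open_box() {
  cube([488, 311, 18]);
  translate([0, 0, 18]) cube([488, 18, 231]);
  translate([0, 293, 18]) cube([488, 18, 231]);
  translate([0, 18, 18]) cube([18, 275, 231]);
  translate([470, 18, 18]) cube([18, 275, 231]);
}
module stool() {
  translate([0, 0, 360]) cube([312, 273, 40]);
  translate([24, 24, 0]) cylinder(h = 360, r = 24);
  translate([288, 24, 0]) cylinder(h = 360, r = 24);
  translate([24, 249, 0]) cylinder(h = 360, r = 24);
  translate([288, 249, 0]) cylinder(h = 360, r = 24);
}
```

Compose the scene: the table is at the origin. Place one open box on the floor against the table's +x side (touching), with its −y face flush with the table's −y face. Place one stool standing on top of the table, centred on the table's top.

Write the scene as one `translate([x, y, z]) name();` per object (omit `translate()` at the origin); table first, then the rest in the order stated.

table();
translate([774, 0, 0]) open_box();
translate([231, 300, 718]) stool();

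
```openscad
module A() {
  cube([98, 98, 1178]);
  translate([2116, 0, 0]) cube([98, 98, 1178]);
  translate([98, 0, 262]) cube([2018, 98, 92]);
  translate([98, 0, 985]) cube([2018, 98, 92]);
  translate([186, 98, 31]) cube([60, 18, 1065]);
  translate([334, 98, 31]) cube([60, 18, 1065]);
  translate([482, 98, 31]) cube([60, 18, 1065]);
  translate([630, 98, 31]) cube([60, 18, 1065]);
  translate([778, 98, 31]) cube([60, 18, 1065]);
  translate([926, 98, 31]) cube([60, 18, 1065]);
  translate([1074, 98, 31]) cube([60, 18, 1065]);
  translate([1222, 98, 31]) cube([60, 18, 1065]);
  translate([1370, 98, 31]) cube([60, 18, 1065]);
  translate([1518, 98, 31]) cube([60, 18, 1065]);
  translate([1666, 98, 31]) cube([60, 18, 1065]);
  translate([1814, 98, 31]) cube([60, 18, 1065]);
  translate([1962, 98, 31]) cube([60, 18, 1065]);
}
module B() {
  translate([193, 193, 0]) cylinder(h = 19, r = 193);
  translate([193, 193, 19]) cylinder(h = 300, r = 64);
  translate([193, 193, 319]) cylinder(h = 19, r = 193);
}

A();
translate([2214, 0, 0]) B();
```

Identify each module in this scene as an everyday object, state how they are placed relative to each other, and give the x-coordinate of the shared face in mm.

The fence section's +x face and the spool's −x face are both at x = 2214 mm.

A is a fence section. B is a spool. The spool is against the fence section's +x side, with their −y faces flush. The x-coordinate of the shared face is 2214 mm.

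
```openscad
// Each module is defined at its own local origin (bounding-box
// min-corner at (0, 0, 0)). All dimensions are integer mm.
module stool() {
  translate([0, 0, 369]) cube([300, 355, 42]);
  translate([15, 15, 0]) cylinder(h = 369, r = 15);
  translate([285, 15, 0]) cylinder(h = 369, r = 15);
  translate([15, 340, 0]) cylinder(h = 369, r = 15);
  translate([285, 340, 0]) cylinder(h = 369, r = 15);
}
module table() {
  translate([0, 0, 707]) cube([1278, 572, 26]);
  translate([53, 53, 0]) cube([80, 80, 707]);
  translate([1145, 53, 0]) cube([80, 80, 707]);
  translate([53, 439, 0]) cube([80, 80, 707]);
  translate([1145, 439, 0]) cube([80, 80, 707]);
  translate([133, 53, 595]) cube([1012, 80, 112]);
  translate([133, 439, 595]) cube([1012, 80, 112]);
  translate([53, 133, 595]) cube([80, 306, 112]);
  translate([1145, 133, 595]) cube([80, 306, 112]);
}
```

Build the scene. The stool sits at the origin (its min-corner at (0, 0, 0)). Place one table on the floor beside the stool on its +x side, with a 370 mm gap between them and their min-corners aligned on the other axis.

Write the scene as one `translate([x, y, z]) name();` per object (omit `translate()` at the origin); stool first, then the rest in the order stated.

stool();
translate([670, 0, 0]) table();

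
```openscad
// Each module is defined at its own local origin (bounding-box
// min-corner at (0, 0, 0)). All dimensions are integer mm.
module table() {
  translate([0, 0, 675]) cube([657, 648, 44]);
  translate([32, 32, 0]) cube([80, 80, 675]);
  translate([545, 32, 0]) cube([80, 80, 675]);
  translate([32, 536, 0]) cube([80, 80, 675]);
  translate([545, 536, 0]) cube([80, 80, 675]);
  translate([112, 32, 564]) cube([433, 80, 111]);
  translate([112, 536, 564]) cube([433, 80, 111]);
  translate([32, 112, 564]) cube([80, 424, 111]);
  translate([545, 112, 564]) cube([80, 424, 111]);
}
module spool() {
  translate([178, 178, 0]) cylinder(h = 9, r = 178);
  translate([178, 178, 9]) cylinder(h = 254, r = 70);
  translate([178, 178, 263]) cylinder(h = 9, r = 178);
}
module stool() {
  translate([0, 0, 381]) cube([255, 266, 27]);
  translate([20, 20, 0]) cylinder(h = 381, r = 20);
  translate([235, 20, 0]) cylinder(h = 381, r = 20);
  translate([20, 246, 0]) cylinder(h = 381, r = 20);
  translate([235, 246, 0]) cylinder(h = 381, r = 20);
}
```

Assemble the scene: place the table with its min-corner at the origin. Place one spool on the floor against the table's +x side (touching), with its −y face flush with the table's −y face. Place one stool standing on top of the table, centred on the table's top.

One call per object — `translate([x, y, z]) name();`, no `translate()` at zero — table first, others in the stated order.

table();
translate([657, 0, 0]) spool();
translate([201, 191, 719]) stool();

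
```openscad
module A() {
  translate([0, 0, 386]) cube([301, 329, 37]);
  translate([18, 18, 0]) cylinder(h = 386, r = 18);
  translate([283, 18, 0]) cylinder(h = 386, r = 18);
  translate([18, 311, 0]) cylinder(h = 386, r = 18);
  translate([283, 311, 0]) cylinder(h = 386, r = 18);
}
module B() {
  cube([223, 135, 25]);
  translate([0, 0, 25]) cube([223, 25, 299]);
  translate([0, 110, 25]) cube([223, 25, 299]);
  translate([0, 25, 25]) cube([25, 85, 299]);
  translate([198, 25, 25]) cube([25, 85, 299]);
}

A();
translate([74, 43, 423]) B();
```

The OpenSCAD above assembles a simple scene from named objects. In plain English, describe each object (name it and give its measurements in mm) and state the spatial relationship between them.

A is a simple wooden stool: a rectangular seat 301 mm (x) by 329 mm (y), 37 mm thick, top face at z = 423 mm, on four round legs, each 36 mm in diameter. The legs rest on z = 0, each leg's axis is inset half a diameter from the nearest pair of seat edges (so the leg's bounding box is flush with the corner).

B is an open-topped rectangular box: outside dimensions 223×135×324 mm, with a uniform wall and base thickness of 25 mm. The base is a full 223×135 slab on the floor; four walls sit on top of the base. The front and back walls (the −y and +y sides) span the full width; the two side walls fit between them.

The open box is on top of the stool.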